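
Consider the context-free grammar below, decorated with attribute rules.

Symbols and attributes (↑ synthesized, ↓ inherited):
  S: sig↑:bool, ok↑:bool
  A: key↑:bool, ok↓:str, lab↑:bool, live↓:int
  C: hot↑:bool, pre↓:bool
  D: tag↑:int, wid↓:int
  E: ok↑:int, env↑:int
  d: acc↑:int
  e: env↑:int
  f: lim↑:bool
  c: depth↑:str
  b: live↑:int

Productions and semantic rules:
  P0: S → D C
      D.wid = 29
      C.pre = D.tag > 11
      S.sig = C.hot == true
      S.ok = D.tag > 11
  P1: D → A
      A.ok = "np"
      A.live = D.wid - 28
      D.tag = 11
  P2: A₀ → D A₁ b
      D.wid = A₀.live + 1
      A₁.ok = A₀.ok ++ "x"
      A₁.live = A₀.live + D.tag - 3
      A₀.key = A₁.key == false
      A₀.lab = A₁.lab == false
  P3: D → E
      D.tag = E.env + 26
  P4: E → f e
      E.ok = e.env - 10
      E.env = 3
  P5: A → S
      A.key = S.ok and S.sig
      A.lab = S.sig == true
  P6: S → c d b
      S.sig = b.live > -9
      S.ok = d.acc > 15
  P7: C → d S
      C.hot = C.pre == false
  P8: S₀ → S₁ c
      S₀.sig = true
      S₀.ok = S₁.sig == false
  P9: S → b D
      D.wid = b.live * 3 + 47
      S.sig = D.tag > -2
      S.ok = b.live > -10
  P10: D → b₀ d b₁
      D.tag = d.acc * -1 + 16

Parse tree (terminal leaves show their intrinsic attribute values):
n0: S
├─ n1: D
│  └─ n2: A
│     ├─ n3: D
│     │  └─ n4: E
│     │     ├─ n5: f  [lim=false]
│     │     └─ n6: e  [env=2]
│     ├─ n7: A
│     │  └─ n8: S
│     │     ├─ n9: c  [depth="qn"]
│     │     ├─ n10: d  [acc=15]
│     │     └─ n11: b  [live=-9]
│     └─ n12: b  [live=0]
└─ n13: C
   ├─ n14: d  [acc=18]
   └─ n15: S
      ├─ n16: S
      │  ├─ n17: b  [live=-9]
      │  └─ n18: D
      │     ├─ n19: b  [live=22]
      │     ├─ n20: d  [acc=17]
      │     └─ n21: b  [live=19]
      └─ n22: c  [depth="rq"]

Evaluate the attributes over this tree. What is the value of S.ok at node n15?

false

1. n1.wid = 29  [29]
2. n2.ok = "np"  ["np"]
3. n2.live = 1  [D.wid - 28]
4. n3.wid = 2  [A₀.live + 1]
5. n5.lim = false  [terminal]
6. n6.env = 2  [terminal]
7. n4.ok = -8  [e.env - 10]
8. n4.env = 3  [3]
9. n3.tag = 29  [E.env + 26]
10. n7.ok = "npx"  [A₀.ok ++ "x"]
11. n7.live = 27  [A₀.live + D.tag - 3]
12. n9.depth = "qn"  [terminal]
13. n10.acc = 15  [terminal]
14. n11.live = -9  [terminal]
15. n8.sig = false  [b.live > -9]
16. n8.ok = false  [d.acc > 15]
17. n7.key = false  [S.ok and S.sig]
18. n7.lab = false  [S.sig == true]
19. n12.live = 0  [terminal]
20. n2.key = true  [A₁.key == false]
21. n2.lab = true  [A₁.lab == false]
22. n1.tag = 11  [11]
23. n13.pre = false  [D.tag > 11]
24. n14.acc = 18  [terminal]
25. n17.live = -9  [terminal]
26. n18.wid = 20  [b.live * 3 + 47]
27. n19.live = 22  [terminal]
28. n20.acc = 17  [terminal]
29. n21.live = 19  [terminal]
30. n18.tag = -1  [d.acc * -1 + 16]
31. n16.sig = true  [D.tag > -2]
32. n16.ok = true  [b.live > -10]
33. n22.depth = "rq"  [terminal]
34. n15.sig = true  [true]
35. n15.ok = false  [S₁.sig == false]
36. n13.hot = true  [C.pre == false]
37. n0.sig = true  [C.hot == true]
38. n0.ok = false  [D.tag > 11]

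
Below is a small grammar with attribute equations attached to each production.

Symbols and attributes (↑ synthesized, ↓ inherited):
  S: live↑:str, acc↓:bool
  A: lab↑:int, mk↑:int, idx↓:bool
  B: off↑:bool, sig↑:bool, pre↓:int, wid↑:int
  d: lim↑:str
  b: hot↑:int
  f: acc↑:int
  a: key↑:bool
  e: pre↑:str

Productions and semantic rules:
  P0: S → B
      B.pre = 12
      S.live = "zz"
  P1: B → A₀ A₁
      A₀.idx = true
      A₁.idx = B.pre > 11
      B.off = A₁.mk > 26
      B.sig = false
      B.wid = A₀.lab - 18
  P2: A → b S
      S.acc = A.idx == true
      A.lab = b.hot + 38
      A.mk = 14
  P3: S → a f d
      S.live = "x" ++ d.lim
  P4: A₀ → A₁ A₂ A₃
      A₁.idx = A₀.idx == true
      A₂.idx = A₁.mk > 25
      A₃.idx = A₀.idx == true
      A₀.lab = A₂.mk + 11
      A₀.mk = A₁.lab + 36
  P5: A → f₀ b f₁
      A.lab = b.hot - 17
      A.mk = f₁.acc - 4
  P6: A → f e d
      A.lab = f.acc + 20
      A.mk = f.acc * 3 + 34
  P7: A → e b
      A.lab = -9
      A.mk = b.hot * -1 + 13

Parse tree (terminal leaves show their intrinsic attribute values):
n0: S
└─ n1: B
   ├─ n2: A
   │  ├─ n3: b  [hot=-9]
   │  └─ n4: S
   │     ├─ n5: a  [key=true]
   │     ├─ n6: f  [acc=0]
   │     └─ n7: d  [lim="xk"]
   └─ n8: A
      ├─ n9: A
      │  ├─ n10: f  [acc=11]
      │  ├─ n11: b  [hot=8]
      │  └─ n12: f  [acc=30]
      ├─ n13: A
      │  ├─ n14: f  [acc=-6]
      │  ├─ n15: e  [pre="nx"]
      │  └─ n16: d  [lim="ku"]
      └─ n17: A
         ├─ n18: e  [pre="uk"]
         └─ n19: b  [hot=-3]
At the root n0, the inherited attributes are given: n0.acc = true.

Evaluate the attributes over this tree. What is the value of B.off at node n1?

1. n0.acc = true  [given at root]
2. n1.pre = 12  [12]
3. n2.idx = true  [true]
4. n3.hot = -9  [terminal]
5. n4.acc = true  [A.idx == true]
6. n5.key = true  [terminal]
7. n6.acc = 0  [terminal]
8. n7.lim = "xk"  [terminal]
9. n4.live = "xxk"  ["x" ++ d.lim]
10. n2.lab = 29  [b.hot + 38]
11. n2.mk = 14  [14]
12. n8.idx = true  [B.pre > 11]
13. n9.idx = true  [A₀.idx == true]
14. n10.acc = 11  [terminal]
15. n11.hot = 8  [terminal]
16. n12.acc = 30  [terminal]
17. n9.lab = -9  [b.hot - 17]
18. n9.mk = 26  [f₁.acc - 4]
19. n13.idx = true  [A₁.mk > 25]
20. n14.acc = -6  [terminal]
21. n15.pre = "nx"  [terminal]
22. n16.lim = "ku"  [terminal]
23. n13.lab = 14  [f.acc + 20]
24. n13.mk = 16  [f.acc * 3 + 34]
25. n17.idx = true  [A₀.idx == true]
26. n18.pre = "uk"  [terminal]
27. n19.hot = -3  [terminal]
28. n17.lab = -9  [-9]
29. n17.mk = 16  [b.hot * -1 + 13]
30. n8.lab = 27  [A₂.mk + 11]
31. n8.mk = 27  [A₁.lab + 36]
32. n1.off = true  [A₁.mk > 26]
33. n1.sig = false  [false]
34. n1.wid = 11  [A₀.lab - 18]
35. n0.live = "zz"  ["zz"]

true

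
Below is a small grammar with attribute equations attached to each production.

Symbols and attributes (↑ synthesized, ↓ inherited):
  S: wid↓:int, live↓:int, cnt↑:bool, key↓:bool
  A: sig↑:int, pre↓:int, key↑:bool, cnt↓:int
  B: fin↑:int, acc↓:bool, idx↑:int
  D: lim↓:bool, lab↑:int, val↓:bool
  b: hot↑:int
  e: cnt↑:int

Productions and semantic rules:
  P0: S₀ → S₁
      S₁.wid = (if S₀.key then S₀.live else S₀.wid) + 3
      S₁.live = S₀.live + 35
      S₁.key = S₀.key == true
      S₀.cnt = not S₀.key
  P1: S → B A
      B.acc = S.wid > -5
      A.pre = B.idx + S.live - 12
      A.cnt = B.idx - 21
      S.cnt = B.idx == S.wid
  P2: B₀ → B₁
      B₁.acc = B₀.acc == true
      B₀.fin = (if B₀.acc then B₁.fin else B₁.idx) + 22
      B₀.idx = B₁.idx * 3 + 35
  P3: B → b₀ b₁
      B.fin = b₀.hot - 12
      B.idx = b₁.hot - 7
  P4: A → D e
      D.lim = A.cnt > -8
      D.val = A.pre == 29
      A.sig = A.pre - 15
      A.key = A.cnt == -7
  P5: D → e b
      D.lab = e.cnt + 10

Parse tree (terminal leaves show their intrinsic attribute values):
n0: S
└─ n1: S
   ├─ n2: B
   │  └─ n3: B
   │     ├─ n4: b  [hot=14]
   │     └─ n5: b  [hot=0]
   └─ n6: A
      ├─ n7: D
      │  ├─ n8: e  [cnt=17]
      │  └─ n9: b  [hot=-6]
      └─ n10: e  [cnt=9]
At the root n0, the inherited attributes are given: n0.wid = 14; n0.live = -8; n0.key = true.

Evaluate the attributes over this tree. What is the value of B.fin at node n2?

1. n0.wid = 14  [given at root]
2. n0.live = -8  [given at root]
3. n0.key = true  [given at root]
4. n1.wid = -5  [(if S₀.key then S₀.live else S₀.wid) + 3]
5. n1.live = 27  [S₀.live + 35]
6. n1.key = true  [S₀.key == true]
7. n2.acc = false  [S.wid > -5]
8. n3.acc = false  [B₀.acc == true]
9. n4.hot = 14  [terminal]
10. n5.hot = 0  [terminal]
11. n3.fin = 2  [b₀.hot - 12]
12. n3.idx = -7  [b₁.hot - 7]
13. n2.fin = 15  [(if B₀.acc then B₁.fin else B₁.idx) + 22]
14. n2.idx = 14  [B₁.idx * 3 + 35]
15. n6.pre = 29  [B.idx + S.live - 12]
16. n6.cnt = -7  [B.idx - 21]
17. n7.lim = true  [A.cnt > -8]
18. n7.val = true  [A.pre == 29]
19. n8.cnt = 17  [terminal]
20. n9.hot = -6  [terminal]
21. n7.lab = 27  [e.cnt + 10]
22. n10.cnt = 9  [terminal]
23. n6.sig = 14  [A.pre - 15]
24. n6.key = true  [A.cnt == -7]
25. n1.cnt = false  [B.idx == S.wid]
26. n0.cnt = false  [not S₀.key]

15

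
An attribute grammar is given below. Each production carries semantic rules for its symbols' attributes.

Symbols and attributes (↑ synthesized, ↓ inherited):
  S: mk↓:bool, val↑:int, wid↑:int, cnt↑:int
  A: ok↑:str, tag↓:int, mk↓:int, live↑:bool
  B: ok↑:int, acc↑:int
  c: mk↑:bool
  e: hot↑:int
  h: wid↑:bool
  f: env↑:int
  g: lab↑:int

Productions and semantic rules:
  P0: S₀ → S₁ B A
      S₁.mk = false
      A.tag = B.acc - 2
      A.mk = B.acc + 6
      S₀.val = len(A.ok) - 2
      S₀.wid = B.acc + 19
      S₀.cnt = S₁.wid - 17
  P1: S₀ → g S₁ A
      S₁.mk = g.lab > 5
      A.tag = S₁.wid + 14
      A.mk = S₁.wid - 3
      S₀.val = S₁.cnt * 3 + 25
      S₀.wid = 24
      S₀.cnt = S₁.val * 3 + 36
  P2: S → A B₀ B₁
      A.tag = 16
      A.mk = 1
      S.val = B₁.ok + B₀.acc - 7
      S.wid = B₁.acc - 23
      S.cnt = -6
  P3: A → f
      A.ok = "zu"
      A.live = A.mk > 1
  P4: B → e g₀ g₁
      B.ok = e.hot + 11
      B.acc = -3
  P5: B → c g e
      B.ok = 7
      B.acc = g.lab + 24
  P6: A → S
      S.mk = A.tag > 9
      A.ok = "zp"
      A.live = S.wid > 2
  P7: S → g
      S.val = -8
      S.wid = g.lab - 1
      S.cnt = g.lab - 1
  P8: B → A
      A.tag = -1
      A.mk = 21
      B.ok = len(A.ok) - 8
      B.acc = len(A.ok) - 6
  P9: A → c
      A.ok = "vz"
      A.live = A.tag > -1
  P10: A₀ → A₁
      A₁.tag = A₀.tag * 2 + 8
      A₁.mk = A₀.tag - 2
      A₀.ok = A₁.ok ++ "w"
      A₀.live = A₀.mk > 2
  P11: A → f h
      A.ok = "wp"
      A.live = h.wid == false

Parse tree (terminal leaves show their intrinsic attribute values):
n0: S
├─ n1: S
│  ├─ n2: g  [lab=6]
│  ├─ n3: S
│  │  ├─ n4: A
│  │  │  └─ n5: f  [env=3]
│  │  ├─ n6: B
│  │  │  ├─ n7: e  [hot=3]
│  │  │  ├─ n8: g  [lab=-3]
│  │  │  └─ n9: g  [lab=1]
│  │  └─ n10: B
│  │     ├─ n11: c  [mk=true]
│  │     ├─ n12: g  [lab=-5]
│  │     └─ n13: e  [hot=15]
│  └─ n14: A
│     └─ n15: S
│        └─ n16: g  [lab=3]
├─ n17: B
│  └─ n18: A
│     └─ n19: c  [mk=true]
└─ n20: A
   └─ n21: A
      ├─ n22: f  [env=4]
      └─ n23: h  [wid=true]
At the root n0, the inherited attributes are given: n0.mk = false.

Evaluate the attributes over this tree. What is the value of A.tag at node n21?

1. n0.mk = false  [given at root]
2. n1.mk = false  [false]
3. n2.lab = 6  [terminal]
4. n3.mk = true  [g.lab > 5]
5. n4.tag = 16  [16]
6. n4.mk = 1  [1]
7. n5.env = 3  [terminal]
8. n4.ok = "zu"  ["zu"]
9. n4.live = false  [A.mk > 1]
10. n7.hot = 3  [terminal]
11. n8.lab = -3  [terminal]
12. n9.lab = 1  [terminal]
13. n6.ok = 14  [e.hot + 11]
14. n6.acc = -3  [-3]
15. n11.mk = true  [terminal]
16. n12.lab = -5  [terminal]
17. n13.hot = 15  [terminal]
18. n10.ok = 7  [7]
19. n10.acc = 19  [g.lab + 24]
20. n3.val = -3  [B₁.ok + B₀.acc - 7]
21. n3.wid = -4  [B₁.acc - 23]
22. n3.cnt = -6  [-6]
23. n14.tag = 10  [S₁.wid + 14]
24. n14.mk = -7  [S₁.wid - 3]
25. n15.mk = true  [A.tag > 9]
26. n16.lab = 3  [terminal]
27. n15.val = -8  [-8]
28. n15.wid = 2  [g.lab - 1]
29. n15.cnt = 2  [g.lab - 1]
30. n14.ok = "zp"  ["zp"]
31. n14.live = false  [S.wid > 2]
32. n1.val = 7  [S₁.cnt * 3 + 25]
33. n1.wid = 24  [24]
34. n1.cnt = 27  [S₁.val * 3 + 36]
35. n18.tag = -1  [-1]
36. n18.mk = 21  [21]
37. n19.mk = true  [terminal]
38. n18.ok = "vz"  ["vz"]
39. n18.live = false  [A.tag > -1]
40. n17.ok = -6  [len(A.ok) - 8]
41. n17.acc = -4  [len(A.ok) - 6]
42. n20.tag = -6  [B.acc - 2]
43. n20.mk = 2  [B.acc + 6]
44. n21.tag = -4  [A₀.tag * 2 + 8]
45. n21.mk = -8  [A₀.tag - 2]
46. n22.env = 4  [terminal]
47. n23.wid = true  [terminal]
48. n21.ok = "wp"  ["wp"]
49. n21.live = false  [h.wid == false]
50. n20.ok = "wpw"  [A₁.ok ++ "w"]
51. n20.live = false  [A₀.mk > 2]
52. n0.val = 1  [len(A.ok) - 2]
53. n0.wid = 15  [B.acc + 19]
54. n0.cnt = 7  [S₁.wid - 17]

-4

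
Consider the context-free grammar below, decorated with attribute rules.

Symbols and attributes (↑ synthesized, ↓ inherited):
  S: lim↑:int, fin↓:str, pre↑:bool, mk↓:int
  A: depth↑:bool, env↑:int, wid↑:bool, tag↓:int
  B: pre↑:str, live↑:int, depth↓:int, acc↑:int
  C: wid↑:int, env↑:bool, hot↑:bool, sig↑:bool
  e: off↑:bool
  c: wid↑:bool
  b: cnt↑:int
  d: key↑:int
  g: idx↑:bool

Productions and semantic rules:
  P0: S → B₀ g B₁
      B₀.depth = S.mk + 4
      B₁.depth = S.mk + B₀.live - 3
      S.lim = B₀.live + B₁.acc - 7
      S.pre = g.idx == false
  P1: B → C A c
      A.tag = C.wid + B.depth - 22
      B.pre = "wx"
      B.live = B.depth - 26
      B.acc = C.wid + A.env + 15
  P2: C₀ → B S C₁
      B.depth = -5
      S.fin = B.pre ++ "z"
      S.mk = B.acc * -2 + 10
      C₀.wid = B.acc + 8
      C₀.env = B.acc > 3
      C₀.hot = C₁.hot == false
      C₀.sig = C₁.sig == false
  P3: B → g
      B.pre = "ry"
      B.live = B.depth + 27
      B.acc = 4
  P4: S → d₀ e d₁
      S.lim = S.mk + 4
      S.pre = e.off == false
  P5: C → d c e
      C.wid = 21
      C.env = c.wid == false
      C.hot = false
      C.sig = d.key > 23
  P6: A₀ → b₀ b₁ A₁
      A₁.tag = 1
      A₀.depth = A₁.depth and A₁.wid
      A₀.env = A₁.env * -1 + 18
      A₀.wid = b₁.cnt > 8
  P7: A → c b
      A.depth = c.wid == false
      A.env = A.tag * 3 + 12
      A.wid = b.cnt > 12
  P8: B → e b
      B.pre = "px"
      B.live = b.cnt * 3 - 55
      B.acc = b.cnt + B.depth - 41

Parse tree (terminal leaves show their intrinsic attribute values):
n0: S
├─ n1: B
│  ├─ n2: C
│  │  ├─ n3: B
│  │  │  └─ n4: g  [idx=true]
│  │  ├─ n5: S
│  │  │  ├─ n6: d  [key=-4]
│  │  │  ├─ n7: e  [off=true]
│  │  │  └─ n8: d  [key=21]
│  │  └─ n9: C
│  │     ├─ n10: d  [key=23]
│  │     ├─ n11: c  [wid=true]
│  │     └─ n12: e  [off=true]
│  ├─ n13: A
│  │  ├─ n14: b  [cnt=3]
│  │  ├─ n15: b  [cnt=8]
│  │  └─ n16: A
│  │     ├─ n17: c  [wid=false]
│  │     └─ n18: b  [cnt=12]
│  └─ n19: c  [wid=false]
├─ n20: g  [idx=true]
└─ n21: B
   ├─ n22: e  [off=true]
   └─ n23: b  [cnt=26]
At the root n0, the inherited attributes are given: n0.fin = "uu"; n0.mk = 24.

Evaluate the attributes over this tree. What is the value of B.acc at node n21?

1. n0.fin = "uu"  [given at root]
2. n0.mk = 24  [given at root]
3. n1.depth = 28  [S.mk + 4]
4. n3.depth = -5  [-5]
5. n4.idx = true  [terminal]
6. n3.pre = "ry"  ["ry"]
7. n3.live = 22  [B.depth + 27]
8. n3.acc = 4  [4]
9. n5.fin = "ryz"  [B.pre ++ "z"]
10. n5.mk = 2  [B.acc * -2 + 10]
11. n6.key = -4  [terminal]
12. n7.off = true  [terminal]
13. n8.key = 21  [terminal]
14. n5.lim = 6  [S.mk + 4]
15. n5.pre = false  [e.off == false]
16. n10.key = 23  [terminal]
17. n11.wid = true  [terminal]
18. n12.off = true  [terminal]
19. n9.wid = 21  [21]
20. n9.env = false  [c.wid == false]
21. n9.hot = false  [false]
22. n9.sig = false  [d.key > 23]
23. n2.wid = 12  [B.acc + 8]
24. n2.env = true  [B.acc > 3]
25. n2.hot = true  [C₁.hot == false]
26. n2.sig = true  [C₁.sig == false]
27. n13.tag = 18  [C.wid + B.depth - 22]
28. n14.cnt = 3  [terminal]
29. n15.cnt = 8  [terminal]
30. n16.tag = 1  [1]
31. n17.wid = false  [terminal]
32. n18.cnt = 12  [terminal]
33. n16.depth = true  [c.wid == false]
34. n16.env = 15  [A.tag * 3 + 12]
35. n16.wid = false  [b.cnt > 12]
36. n13.depth = false  [A₁.depth and A₁.wid]
37. n13.env = 3  [A₁.env * -1 + 18]
38. n13.wid = false  [b₁.cnt > 8]
39. n19.wid = false  [terminal]
40. n1.pre = "wx"  ["wx"]
41. n1.live = 2  [B.depth - 26]
42. n1.acc = 30  [C.wid + A.env + 15]
43. n20.idx = true  [terminal]
44. n21.depth = 23  [S.mk + B₀.live - 3]
45. n22.off = true  [terminal]
46. n23.cnt = 26  [terminal]
47. n21.pre = "px"  ["px"]
48. n21.live = 23  [b.cnt * 3 - 55]
49. n21.acc = 8  [b.cnt + B.depth - 41]
50. n0.lim = 3  [B₀.live + B₁.acc - 7]
51. n0.pre = false  [g.idx == false]

8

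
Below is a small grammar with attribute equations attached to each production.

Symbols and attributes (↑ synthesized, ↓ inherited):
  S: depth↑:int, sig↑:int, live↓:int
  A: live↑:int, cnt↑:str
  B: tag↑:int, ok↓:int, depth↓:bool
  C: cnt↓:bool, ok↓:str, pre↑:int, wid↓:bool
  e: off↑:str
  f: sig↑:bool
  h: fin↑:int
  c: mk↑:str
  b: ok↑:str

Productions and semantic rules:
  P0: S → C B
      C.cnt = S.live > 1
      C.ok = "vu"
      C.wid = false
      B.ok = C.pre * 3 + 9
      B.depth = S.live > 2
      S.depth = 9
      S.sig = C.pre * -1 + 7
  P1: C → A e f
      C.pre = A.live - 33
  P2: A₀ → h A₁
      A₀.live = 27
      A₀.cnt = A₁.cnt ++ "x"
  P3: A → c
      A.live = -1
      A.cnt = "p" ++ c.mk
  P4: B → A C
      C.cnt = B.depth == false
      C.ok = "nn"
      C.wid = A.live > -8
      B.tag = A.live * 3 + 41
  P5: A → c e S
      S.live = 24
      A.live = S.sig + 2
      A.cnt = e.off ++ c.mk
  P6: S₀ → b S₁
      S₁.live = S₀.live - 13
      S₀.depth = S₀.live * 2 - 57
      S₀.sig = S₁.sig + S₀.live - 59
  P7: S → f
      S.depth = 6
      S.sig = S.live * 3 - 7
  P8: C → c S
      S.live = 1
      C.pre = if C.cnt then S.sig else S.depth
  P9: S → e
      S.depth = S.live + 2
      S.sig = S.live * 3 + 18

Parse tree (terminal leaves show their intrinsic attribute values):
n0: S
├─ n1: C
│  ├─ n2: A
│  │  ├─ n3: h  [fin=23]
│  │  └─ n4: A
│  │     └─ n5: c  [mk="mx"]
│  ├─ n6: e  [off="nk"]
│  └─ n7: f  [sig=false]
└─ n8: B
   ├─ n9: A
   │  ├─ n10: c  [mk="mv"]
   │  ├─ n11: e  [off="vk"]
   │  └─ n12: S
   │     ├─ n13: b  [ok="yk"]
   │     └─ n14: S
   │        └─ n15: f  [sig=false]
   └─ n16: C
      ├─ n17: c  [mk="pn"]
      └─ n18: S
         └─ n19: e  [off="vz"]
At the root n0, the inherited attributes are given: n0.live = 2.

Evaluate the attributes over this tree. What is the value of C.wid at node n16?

1. n0.live = 2  [given at root]
2. n1.cnt = true  [S.live > 1]
3. n1.ok = "vu"  ["vu"]
4. n1.wid = false  [false]
5. n3.fin = 23  [terminal]
6. n5.mk = "mx"  [terminal]
7. n4.live = -1  [-1]
8. n4.cnt = "pmx"  ["p" ++ c.mk]
9. n2.live = 27  [27]
10. n2.cnt = "pmxx"  [A₁.cnt ++ "x"]
11. n6.off = "nk"  [terminal]
12. n7.sig = false  [terminal]
13. n1.pre = -6  [A.live - 33]
14. n8.ok = -9  [C.pre * 3 + 9]
15. n8.depth = false  [S.live > 2]
16. n10.mk = "mv"  [terminal]
17. n11.off = "vk"  [terminal]
18. n12.live = 24  [24]
19. n13.ok = "yk"  [terminal]
20. n14.live = 11  [S₀.live - 13]
21. n15.sig = false  [terminal]
22. n14.depth = 6  [6]
23. n14.sig = 26  [S.live * 3 - 7]
24. n12.depth = -9  [S₀.live * 2 - 57]
25. n12.sig = -9  [S₁.sig + S₀.live - 59]
26. n9.live = -7  [S.sig + 2]
27. n9.cnt = "vkmv"  [e.off ++ c.mk]
28. n16.cnt = true  [B.depth == false]
29. n16.ok = "nn"  ["nn"]
30. n16.wid = true  [A.live > -8]
31. n17.mk = "pn"  [terminal]
32. n18.live = 1  [1]
33. n19.off = "vz"  [terminal]
34. n18.depth = 3  [S.live + 2]
35. n18.sig = 21  [S.live * 3 + 18]
36. n16.pre = 21  [if C.cnt then S.sig else S.depth]
37. n8.tag = 20  [A.live * 3 + 41]
38. n0.depth = 9  [9]
39. n0.sig = 13  [C.pre * -1 + 7]

true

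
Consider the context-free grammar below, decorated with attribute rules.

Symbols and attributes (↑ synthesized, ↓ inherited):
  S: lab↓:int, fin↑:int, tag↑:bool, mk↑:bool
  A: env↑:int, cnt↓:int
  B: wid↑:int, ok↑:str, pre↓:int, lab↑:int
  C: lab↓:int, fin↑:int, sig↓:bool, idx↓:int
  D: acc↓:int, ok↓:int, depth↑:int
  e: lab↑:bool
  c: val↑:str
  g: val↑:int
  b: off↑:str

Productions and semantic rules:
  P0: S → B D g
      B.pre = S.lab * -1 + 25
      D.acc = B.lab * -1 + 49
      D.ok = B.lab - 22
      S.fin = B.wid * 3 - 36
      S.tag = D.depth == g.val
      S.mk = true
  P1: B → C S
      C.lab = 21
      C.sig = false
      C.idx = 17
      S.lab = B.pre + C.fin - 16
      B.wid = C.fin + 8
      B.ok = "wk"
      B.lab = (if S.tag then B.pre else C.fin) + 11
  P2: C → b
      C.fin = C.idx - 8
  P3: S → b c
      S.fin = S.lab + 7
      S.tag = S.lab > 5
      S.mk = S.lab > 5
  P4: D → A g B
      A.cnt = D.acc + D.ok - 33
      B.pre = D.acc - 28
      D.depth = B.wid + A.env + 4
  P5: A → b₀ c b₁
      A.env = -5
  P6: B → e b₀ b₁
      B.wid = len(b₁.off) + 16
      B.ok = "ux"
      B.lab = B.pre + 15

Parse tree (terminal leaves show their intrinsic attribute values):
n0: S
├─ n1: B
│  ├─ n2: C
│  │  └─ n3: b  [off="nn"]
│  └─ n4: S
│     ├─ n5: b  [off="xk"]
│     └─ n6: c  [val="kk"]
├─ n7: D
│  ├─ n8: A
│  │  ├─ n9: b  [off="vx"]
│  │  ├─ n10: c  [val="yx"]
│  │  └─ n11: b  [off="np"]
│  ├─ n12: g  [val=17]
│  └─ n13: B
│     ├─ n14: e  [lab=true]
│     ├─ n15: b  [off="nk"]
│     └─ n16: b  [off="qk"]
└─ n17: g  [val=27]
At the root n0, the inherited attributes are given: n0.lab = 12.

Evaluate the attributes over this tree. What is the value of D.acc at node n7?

1. n0.lab = 12  [given at root]
2. n1.pre = 13  [S.lab * -1 + 25]
3. n2.lab = 21  [21]
4. n2.sig = false  [false]
5. n2.idx = 17  [17]
6. n3.off = "nn"  [terminal]
7. n2.fin = 9  [C.idx - 8]
8. n4.lab = 6  [B.pre + C.fin - 16]
9. n5.off = "xk"  [terminal]
10. n6.val = "kk"  [terminal]
11. n4.fin = 13  [S.lab + 7]
12. n4.tag = true  [S.lab > 5]
13. n4.mk = true  [S.lab > 5]
14. n1.wid = 17  [C.fin + 8]
15. n1.ok = "wk"  ["wk"]
16. n1.lab = 24  [(if S.tag then B.pre else C.fin) + 11]
17. n7.acc = 25  [B.lab * -1 + 49]
18. n7.ok = 2  [B.lab - 22]
19. n8.cnt = -6  [D.acc + D.ok - 33]
20. n9.off = "vx"  [terminal]
21. n10.val = "yx"  [terminal]
22. n11.off = "np"  [terminal]
23. n8.env = -5  [-5]
24. n12.val = 17  [terminal]
25. n13.pre = -3  [D.acc - 28]
26. n14.lab = true  [terminal]
27. n15.off = "nk"  [terminal]
28. n16.off = "qk"  [terminal]
29. n13.wid = 18  [len(b₁.off) + 16]
30. n13.ok = "ux"  ["ux"]
31. n13.lab = 12  [B.pre + 15]
32. n7.depth = 17  [B.wid + A.env + 4]
33. n17.val = 27  [terminal]
34. n0.fin = 15  [B.wid * 3 - 36]
35. n0.tag = false  [D.depth == g.val]
36. n0.mk = true  [true]

25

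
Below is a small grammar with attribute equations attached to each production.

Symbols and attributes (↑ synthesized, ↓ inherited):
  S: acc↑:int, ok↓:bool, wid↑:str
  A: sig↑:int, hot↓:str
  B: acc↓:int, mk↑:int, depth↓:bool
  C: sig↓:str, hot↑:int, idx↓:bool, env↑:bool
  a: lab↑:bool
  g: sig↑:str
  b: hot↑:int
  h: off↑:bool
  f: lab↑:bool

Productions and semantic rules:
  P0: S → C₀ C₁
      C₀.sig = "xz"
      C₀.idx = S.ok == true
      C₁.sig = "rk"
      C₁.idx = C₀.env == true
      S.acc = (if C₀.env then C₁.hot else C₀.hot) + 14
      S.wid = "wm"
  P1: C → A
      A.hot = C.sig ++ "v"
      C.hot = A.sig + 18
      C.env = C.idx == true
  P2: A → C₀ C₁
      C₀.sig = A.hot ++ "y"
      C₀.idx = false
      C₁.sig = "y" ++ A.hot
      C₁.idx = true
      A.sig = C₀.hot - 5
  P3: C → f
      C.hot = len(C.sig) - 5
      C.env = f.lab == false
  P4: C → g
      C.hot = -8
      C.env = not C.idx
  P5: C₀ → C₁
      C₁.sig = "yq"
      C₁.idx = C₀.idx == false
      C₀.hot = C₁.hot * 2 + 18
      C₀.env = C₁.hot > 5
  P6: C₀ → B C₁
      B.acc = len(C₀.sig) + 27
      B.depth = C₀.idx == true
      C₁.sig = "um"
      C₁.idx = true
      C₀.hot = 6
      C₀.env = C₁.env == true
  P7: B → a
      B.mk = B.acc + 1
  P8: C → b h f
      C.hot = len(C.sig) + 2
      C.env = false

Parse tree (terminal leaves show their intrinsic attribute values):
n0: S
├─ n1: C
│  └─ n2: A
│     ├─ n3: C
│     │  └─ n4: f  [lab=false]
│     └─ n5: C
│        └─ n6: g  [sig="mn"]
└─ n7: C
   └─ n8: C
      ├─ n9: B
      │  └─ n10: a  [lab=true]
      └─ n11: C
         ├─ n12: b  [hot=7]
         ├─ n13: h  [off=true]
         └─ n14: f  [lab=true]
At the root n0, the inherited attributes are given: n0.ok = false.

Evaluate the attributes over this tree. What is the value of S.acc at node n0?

1. n0.ok = false  [given at root]
2. n1.sig = "xz"  ["xz"]
3. n1.idx = false  [S.ok == true]
4. n2.hot = "xzv"  [C.sig ++ "v"]
5. n3.sig = "xzvy"  [A.hot ++ "y"]
6. n3.idx = false  [false]
7. n4.lab = false  [terminal]
8. n3.hot = -1  [len(C.sig) - 5]
9. n3.env = true  [f.lab == false]
10. n5.sig = "yxzv"  ["y" ++ A.hot]
11. n5.idx = true  [true]
12. n6.sig = "mn"  [terminal]
13. n5.hot = -8  [-8]
14. n5.env = false  [not C.idx]
15. n2.sig = -6  [C₀.hot - 5]
16. n1.hot = 12  [A.sig + 18]
17. n1.env = false  [C.idx == true]
18. n7.sig = "rk"  ["rk"]
19. n7.idx = false  [C₀.env == true]
20. n8.sig = "yq"  ["yq"]
21. n8.idx = true  [C₀.idx == false]
22. n9.acc = 29  [len(C₀.sig) + 27]
23. n9.depth = true  [C₀.idx == true]
24. n10.lab = true  [terminal]
25. n9.mk = 30  [B.acc + 1]
26. n11.sig = "um"  ["um"]
27. n11.idx = true  [true]
28. n12.hot = 7  [terminal]
29. n13.off = true  [terminal]
30. n14.lab = true  [terminal]
31. n11.hot = 4  [len(C.sig) + 2]
32. n11.env = false  [false]
33. n8.hot = 6  [6]
34. n8.env = false  [C₁.env == true]
35. n7.hot = 30  [C₁.hot * 2 + 18]
36. n7.env = true  [C₁.hot > 5]
37. n0.acc = 26  [(if C₀.env then C₁.hot else C₀.hot) + 14]
38. n0.wid = "wm"  ["wm"]

26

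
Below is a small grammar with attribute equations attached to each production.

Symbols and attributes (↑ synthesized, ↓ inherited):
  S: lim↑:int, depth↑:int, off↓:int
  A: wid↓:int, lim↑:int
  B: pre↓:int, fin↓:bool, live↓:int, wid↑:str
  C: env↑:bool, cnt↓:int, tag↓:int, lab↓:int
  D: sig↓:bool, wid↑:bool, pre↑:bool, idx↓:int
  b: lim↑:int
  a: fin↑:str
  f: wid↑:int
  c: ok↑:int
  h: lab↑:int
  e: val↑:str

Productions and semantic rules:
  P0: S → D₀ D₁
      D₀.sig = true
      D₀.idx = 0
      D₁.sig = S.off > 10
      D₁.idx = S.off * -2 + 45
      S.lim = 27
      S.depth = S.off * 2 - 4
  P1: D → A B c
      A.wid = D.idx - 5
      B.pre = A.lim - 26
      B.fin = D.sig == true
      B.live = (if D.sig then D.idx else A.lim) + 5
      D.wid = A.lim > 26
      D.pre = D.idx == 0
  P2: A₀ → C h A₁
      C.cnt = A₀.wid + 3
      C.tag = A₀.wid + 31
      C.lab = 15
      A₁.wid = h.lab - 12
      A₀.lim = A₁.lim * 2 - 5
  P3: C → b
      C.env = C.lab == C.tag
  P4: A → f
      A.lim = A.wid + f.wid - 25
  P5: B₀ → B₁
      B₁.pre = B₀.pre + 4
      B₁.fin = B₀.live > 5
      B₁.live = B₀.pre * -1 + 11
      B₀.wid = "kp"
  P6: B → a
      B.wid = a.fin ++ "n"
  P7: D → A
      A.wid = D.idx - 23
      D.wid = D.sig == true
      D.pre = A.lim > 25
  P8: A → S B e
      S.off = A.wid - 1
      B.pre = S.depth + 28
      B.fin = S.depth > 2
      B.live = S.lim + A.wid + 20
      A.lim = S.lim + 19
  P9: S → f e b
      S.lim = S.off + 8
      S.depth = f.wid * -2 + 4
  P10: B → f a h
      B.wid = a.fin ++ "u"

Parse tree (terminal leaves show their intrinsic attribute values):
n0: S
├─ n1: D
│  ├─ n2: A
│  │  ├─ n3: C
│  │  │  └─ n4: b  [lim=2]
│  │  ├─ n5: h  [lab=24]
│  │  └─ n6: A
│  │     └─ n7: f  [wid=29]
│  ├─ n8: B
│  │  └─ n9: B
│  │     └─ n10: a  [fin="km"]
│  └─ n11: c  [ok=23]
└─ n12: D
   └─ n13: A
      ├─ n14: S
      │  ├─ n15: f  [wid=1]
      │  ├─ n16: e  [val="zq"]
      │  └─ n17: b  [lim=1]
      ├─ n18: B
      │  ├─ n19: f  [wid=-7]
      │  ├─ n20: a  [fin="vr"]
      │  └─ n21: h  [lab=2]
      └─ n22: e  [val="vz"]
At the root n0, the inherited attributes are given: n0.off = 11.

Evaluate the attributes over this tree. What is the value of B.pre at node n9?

5

1. n0.off = 11  [given at root]
2. n1.sig = true  [true]
3. n1.idx = 0  [0]
4. n2.wid = -5  [D.idx - 5]
5. n3.cnt = -2  [A₀.wid + 3]
6. n3.tag = 26  [A₀.wid + 31]
7. n3.lab = 15  [15]
8. n4.lim = 2  [terminal]
9. n3.env = false  [C.lab == C.tag]
10. n5.lab = 24  [terminal]
11. n6.wid = 12  [h.lab - 12]
12. n7.wid = 29  [terminal]
13. n6.lim = 16  [A.wid + f.wid - 25]
14. n2.lim = 27  [A₁.lim * 2 - 5]
15. n8.pre = 1  [A.lim - 26]
16. n8.fin = true  [D.sig == true]
17. n8.live = 5  [(if D.sig then D.idx else A.lim) + 5]
18. n9.pre = 5  [B₀.pre + 4]
19. n9.fin = false  [B₀.live > 5]
20. n9.live = 10  [B₀.pre * -1 + 11]
21. n10.fin = "km"  [terminal]
22. n9.wid = "kmn"  [a.fin ++ "n"]
23. n8.wid = "kp"  ["kp"]
24. n11.ok = 23  [terminal]
25. n1.wid = true  [A.lim > 26]
26. n1.pre = true  [D.idx == 0]
27. n12.sig = true  [S.off > 10]
28. n12.idx = 23  [S.off * -2 + 45]
29. n13.wid = 0  [D.idx - 23]
30. n14.off = -1  [A.wid - 1]
31. n15.wid = 1  [terminal]
32. n16.val = "zq"  [terminal]
33. n17.lim = 1  [terminal]
34. n14.lim = 7  [S.off + 8]
35. n14.depth = 2  [f.wid * -2 + 4]
36. n18.pre = 30  [S.depth + 28]
37. n18.fin = false  [S.depth > 2]
38. n18.live = 27  [S.lim + A.wid + 20]
39. n19.wid = -7  [terminal]
40. n20.fin = "vr"  [terminal]
41. n21.lab = 2  [terminal]
42. n18.wid = "vru"  [a.fin ++ "u"]
43. n22.val = "vz"  [terminal]
44. n13.lim = 26  [S.lim + 19]
45. n12.wid = true  [D.sig == true]
46. n12.pre = true  [A.lim > 25]
47. n0.lim = 27  [27]
48. n0.depth = 18  [S.off * 2 - 4]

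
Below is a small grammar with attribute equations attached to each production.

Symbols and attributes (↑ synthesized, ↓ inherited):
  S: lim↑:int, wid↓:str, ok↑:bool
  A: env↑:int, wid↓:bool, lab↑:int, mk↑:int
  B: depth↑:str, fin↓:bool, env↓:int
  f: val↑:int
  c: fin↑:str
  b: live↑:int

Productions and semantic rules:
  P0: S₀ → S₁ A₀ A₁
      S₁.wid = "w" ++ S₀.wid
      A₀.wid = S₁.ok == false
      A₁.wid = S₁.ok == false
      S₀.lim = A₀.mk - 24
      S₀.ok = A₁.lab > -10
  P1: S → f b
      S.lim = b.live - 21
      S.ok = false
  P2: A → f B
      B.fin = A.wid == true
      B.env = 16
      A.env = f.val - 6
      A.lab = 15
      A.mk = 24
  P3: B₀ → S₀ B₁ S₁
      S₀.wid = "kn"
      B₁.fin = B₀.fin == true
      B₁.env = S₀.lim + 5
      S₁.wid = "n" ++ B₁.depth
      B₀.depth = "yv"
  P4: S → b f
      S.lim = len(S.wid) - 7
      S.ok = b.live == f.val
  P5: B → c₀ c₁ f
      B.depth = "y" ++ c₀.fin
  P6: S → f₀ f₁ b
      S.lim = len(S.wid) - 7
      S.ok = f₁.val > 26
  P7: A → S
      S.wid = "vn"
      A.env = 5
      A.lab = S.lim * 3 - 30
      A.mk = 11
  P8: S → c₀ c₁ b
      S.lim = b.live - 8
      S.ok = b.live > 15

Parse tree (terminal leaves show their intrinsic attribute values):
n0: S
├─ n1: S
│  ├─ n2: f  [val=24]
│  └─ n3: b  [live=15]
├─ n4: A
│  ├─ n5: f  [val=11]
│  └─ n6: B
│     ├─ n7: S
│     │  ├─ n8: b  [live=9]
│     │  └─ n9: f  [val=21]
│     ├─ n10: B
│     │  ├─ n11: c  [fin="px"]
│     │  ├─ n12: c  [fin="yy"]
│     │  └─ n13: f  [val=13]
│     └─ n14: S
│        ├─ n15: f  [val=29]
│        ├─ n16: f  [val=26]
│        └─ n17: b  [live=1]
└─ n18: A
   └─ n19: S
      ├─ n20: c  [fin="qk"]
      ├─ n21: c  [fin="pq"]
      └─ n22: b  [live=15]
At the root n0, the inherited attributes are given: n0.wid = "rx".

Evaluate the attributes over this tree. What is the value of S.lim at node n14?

-3

1. n0.wid = "rx"  [given at root]
2. n1.wid = "wrx"  ["w" ++ S₀.wid]
3. n2.val = 24  [terminal]
4. n3.live = 15  [terminal]
5. n1.lim = -6  [b.live - 21]
6. n1.ok = false  [false]
7. n4.wid = true  [S₁.ok == false]
8. n5.val = 11  [terminal]
9. n6.fin = true  [A.wid == true]
10. n6.env = 16  [16]
11. n7.wid = "kn"  ["kn"]
12. n8.live = 9  [terminal]
13. n9.val = 21  [terminal]
14. n7.lim = -5  [len(S.wid) - 7]
15. n7.ok = false  [b.live == f.val]
16. n10.fin = true  [B₀.fin == true]
17. n10.env = 0  [S₀.lim + 5]
18. n11.fin = "px"  [terminal]
19. n12.fin = "yy"  [terminal]
20. n13.val = 13  [terminal]
21. n10.depth = "ypx"  ["y" ++ c₀.fin]
22. n14.wid = "nypx"  ["n" ++ B₁.depth]
23. n15.val = 29  [terminal]
24. n16.val = 26  [terminal]
25. n17.live = 1  [terminal]
26. n14.lim = -3  [len(S.wid) - 7]
27. n14.ok = false  [f₁.val > 26]
28. n6.depth = "yv"  ["yv"]
29. n4.env = 5  [f.val - 6]
30. n4.lab = 15  [15]
31. n4.mk = 24  [24]
32. n18.wid = true  [S₁.ok == false]
33. n19.wid = "vn"  ["vn"]
34. n20.fin = "qk"  [terminal]
35. n21.fin = "pq"  [terminal]
36. n22.live = 15  [terminal]
37. n19.lim = 7  [b.live - 8]
38. n19.ok = false  [b.live > 15]
39. n18.env = 5  [5]
40. n18.lab = -9  [S.lim * 3 - 30]
41. n18.mk = 11  [11]
42. n0.lim = 0  [A₀.mk - 24]
43. n0.ok = true  [A₁.lab > -10]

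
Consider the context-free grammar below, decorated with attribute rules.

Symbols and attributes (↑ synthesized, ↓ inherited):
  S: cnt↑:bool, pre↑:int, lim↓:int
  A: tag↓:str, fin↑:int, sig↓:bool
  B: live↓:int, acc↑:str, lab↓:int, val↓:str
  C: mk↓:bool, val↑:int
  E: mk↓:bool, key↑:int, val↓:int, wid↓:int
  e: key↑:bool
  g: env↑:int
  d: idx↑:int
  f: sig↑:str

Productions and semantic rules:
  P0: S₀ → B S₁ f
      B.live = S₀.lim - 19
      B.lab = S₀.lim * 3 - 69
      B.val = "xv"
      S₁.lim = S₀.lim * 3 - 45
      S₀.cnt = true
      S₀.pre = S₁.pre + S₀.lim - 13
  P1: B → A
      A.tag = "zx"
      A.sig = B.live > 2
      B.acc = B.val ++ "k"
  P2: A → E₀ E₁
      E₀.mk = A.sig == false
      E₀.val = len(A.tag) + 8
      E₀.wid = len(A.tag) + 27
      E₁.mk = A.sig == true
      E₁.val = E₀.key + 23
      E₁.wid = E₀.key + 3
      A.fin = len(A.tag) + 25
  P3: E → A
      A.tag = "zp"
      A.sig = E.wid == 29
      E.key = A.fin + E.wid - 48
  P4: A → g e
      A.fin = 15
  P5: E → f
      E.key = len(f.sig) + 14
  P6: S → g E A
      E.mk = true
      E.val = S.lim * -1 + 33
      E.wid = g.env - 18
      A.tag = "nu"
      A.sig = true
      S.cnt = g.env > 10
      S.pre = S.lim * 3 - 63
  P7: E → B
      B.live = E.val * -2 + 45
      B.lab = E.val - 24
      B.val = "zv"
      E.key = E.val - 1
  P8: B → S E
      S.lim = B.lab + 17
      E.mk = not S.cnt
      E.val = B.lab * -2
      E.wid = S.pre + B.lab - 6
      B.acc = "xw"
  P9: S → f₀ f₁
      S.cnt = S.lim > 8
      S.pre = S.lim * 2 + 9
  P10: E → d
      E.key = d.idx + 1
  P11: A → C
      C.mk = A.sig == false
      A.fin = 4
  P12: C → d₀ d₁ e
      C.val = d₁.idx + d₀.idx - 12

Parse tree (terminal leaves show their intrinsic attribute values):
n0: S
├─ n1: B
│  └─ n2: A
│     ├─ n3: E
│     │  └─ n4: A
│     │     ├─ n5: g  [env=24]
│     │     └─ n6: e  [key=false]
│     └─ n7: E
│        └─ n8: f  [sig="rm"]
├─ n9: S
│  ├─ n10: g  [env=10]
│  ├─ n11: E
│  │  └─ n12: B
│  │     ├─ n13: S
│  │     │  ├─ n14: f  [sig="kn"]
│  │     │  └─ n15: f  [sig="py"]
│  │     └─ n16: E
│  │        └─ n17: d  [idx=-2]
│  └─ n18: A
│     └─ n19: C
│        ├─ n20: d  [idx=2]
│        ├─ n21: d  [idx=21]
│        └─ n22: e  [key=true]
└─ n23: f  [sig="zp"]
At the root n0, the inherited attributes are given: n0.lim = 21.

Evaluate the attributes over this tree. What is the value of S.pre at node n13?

25

1. n0.lim = 21  [given at root]
2. n1.live = 2  [S₀.lim - 19]
3. n1.lab = -6  [S₀.lim * 3 - 69]
4. n1.val = "xv"  ["xv"]
5. n2.tag = "zx"  ["zx"]
6. n2.sig = false  [B.live > 2]
7. n3.mk = true  [A.sig == false]
8. n3.val = 10  [len(A.tag) + 8]
9. n3.wid = 29  [len(A.tag) + 27]
10. n4.tag = "zp"  ["zp"]
11. n4.sig = true  [E.wid == 29]
12. n5.env = 24  [terminal]
13. n6.key = false  [terminal]
14. n4.fin = 15  [15]
15. n3.key = -4  [A.fin + E.wid - 48]
16. n7.mk = false  [A.sig == true]
17. n7.val = 19  [E₀.key + 23]
18. n7.wid = -1  [E₀.key + 3]
19. n8.sig = "rm"  [terminal]
20. n7.key = 16  [len(f.sig) + 14]
21. n2.fin = 27  [len(A.tag) + 25]
22. n1.acc = "xvk"  [B.val ++ "k"]
23. n9.lim = 18  [S₀.lim * 3 - 45]
24. n10.env = 10  [terminal]
25. n11.mk = true  [true]
26. n11.val = 15  [S.lim * -1 + 33]
27. n11.wid = -8  [g.env - 18]
28. n12.live = 15  [E.val * -2 + 45]
29. n12.lab = -9  [E.val - 24]
30. n12.val = "zv"  ["zv"]
31. n13.lim = 8  [B.lab + 17]
32. n14.sig = "kn"  [terminal]
33. n15.sig = "py"  [terminal]
34. n13.cnt = false  [S.lim > 8]
35. n13.pre = 25  [S.lim * 2 + 9]
36. n16.mk = true  [not S.cnt]
37. n16.val = 18  [B.lab * -2]
38. n16.wid = 10  [S.pre + B.lab - 6]
39. n17.idx = -2  [terminal]
40. n16.key = -1  [d.idx + 1]
41. n12.acc = "xw"  ["xw"]
42. n11.key = 14  [E.val - 1]
43. n18.tag = "nu"  ["nu"]
44. n18.sig = true  [true]
45. n19.mk = false  [A.sig == false]
46. n20.idx = 2  [terminal]
47. n21.idx = 21  [terminal]
48. n22.key = true  [terminal]
49. n19.val = 11  [d₁.idx + d₀.idx - 12]
50. n18.fin = 4  [4]
51. n9.cnt = false  [g.env > 10]
52. n9.pre = -9  [S.lim * 3 - 63]
53. n23.sig = "zp"  [terminal]
54. n0.cnt = true  [true]
55. n0.pre = -1  [S₁.pre + S₀.lim - 13]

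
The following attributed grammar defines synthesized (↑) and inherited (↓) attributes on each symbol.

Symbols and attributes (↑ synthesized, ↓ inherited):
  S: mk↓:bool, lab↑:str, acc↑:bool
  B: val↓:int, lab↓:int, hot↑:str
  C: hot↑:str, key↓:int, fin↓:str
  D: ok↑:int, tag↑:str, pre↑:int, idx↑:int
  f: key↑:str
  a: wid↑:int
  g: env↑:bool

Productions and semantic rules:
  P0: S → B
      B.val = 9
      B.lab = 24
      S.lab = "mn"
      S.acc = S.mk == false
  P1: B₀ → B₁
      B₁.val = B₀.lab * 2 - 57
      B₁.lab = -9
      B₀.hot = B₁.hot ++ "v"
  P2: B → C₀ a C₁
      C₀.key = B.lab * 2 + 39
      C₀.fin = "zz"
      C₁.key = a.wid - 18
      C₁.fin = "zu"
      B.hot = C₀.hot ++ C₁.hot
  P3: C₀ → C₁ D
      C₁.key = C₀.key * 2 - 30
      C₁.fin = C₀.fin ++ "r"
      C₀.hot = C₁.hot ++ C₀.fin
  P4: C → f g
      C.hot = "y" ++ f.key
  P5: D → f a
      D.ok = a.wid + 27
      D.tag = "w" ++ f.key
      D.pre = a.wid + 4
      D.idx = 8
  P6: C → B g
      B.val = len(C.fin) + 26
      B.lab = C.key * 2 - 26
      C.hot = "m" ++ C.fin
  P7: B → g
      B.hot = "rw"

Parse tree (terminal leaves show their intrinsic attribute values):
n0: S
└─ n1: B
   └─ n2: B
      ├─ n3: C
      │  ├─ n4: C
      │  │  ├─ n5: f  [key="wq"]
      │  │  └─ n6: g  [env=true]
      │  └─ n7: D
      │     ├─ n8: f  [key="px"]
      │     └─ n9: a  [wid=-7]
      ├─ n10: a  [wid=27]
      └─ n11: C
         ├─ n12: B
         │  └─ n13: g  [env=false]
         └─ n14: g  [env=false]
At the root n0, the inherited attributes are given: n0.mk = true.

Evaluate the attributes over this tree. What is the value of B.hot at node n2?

1. n0.mk = true  [given at root]
2. n1.val = 9  [9]
3. n1.lab = 24  [24]
4. n2.val = -9  [B₀.lab * 2 - 57]
5. n2.lab = -9  [-9]
6. n3.key = 21  [B.lab * 2 + 39]
7. n3.fin = "zz"  ["zz"]
8. n4.key = 12  [C₀.key * 2 - 30]
9. n4.fin = "zzr"  [C₀.fin ++ "r"]
10. n5.key = "wq"  [terminal]
11. n6.env = true  [terminal]
12. n4.hot = "ywq"  ["y" ++ f.key]
13. n8.key = "px"  [terminal]
14. n9.wid = -7  [terminal]
15. n7.ok = 20  [a.wid + 27]
16. n7.tag = "wpx"  ["w" ++ f.key]
17. n7.pre = -3  [a.wid + 4]
18. n7.idx = 8  [8]
19. n3.hot = "ywqzz"  [C₁.hot ++ C₀.fin]
20. n10.wid = 27  [terminal]
21. n11.key = 9  [a.wid - 18]
22. n11.fin = "zu"  ["zu"]
23. n12.val = 28  [len(C.fin) + 26]
24. n12.lab = -8  [C.key * 2 - 26]
25. n13.env = false  [terminal]
26. n12.hot = "rw"  ["rw"]
27. n14.env = false  [terminal]
28. n11.hot = "mzu"  ["m" ++ C.fin]
29. n2.hot = "ywqzzmzu"  [C₀.hot ++ C₁.hot]
30. n1.hot = "ywqzzmzuv"  [B₁.hot ++ "v"]
31. n0.lab = "mn"  ["mn"]
32. n0.acc = false  [S.mk == false]

"ywqzzmzu"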